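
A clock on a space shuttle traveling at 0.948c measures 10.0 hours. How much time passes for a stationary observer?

Proper time Δt₀ = 10.0 hours
γ = 1/√(1 - 0.948²) = 3.142
Δt = γΔt₀ = 3.142 × 10.0 = 31.42 hours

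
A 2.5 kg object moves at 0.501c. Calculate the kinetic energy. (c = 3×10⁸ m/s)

γ = 1/√(1 - 0.501²) = 1.15547
γ - 1 = 0.15547
KE = (γ-1)mc² = 0.15547 × 2.5 × (3×10⁸)² = 3.498×10¹⁶ J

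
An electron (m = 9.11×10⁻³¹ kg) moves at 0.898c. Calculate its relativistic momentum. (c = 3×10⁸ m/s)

γ = 1/√(1 - 0.898²) = 2.273
v = 0.898 × 3×10⁸ = 2.694×10⁸ m/s
p = γmv = 2.273 × 9.11×10⁻³¹ × 2.694×10⁸ = 5.578×10⁻²² kg·m/s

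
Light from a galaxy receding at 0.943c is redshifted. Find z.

β = 0.943
(1+β)/(1-β) = 1.943/0.057 = 34.088
√(34.088) = 5.838
z = 5.838 - 1 = 4.838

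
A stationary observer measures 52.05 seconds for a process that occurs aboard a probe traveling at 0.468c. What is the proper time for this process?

Dilated time Δt = 52.05 seconds
γ = 1/√(1 - 0.468²) = 1.1316
Δt₀ = Δt/γ = 52.05/1.1316 = 46.00 seconds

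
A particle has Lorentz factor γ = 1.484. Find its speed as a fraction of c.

From γ = 1/√(1 - v²/c²):
1/γ² = 1/1.484² = 0.4541
v²/c² = 1 - 0.4541 = 0.5459
v/c = √(0.5459) = 0.7389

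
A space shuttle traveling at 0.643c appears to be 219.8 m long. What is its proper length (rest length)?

Contracted length L = 219.8 m
γ = 1/√(1 - 0.643²) = 1.3057
L₀ = γL = 1.3057 × 219.8 = 287.0 m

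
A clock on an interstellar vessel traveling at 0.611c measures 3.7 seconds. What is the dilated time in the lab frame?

Proper time Δt₀ = 3.7 seconds
γ = 1/√(1 - 0.611²) = 1.2632
Δt = γΔt₀ = 1.2632 × 3.7 = 4.674 seconds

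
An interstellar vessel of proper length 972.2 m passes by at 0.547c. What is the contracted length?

Proper length L₀ = 972.2 m
γ = 1/√(1 - 0.547²) = 1.19455
L = L₀/γ = 972.2/1.19455 = 813.9 m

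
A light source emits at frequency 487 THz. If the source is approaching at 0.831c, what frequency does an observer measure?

β = v/c = 0.831
(1+β)/(1-β) = 1.831/0.169 = 10.834
Doppler factor = √(10.834) = 3.292
f_obs = 487 × 3.292 = 1603 THz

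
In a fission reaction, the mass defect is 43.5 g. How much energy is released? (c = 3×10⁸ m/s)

Convert mass defect: Δm = 43.5 g = 0.0435 kg
E = Δm·c² = 0.0435 × (3×10⁸)²
= 0.0435 × 9×10¹⁶ = 3.915×10¹⁵ J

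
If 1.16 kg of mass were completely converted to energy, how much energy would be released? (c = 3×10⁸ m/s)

Using E = mc²:
c² = (3×10⁸)² = 9×10¹⁶ m²/s²
E = 1.16 × 9×10¹⁶ = 1.044×10¹⁷ J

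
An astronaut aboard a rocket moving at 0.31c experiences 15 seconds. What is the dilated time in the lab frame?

Proper time Δt₀ = 15 seconds
γ = 1/√(1 - 0.31²) = 1.052
Δt = γΔt₀ = 1.052 × 15 = 15.78 seconds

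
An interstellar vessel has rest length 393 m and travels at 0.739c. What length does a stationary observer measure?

Proper length L₀ = 393 m
γ = 1/√(1 - 0.739²) = 1.484
L = L₀/γ = 393/1.484 = 264.8 m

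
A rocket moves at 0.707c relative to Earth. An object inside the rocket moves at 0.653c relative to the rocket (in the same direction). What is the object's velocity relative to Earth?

u = (u' + v)/(1 + u'v/c²)
Numerator: 0.653 + 0.707 = 1.36
Denominator: 1 + 0.461671 = 1.461671
u = 1.36/1.461671 = 0.9304c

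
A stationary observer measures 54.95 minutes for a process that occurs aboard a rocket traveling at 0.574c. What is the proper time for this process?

Dilated time Δt = 54.95 minutes
γ = 1/√(1 - 0.574²) = 1.221
Δt₀ = Δt/γ = 54.95/1.221 = 45.00 minutes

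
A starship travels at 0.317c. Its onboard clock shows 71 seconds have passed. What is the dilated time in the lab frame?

Proper time Δt₀ = 71 seconds
γ = 1/√(1 - 0.317²) = 1.0544
Δt = γΔt₀ = 1.0544 × 71 = 74.86 seconds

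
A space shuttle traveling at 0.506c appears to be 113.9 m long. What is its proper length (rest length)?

Contracted length L = 113.9 m
γ = 1/√(1 - 0.506²) = 1.1594
L₀ = γL = 1.1594 × 113.9 = 132.1 m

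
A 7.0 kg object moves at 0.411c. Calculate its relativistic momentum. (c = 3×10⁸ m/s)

γ = 1/√(1 - 0.411²) = 1.097
v = 0.411 × 3×10⁸ = 1.233×10⁸ m/s
p = γmv = 1.097 × 7.0 × 1.233×10⁸ = 9.468×10⁸ kg·m/s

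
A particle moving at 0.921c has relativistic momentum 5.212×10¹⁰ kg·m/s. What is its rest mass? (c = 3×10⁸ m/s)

γ = 1/√(1 - 0.921²) = 2.56698
v = 0.921 × 3×10⁸ = 2.763×10⁸ m/s
m = p/(γv) = 5.212×10¹⁰/(2.56698 × 2.763×10⁸) = 73.49 kg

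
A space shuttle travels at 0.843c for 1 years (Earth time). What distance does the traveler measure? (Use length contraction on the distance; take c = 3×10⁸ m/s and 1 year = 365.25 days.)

Earth distance: d = v × t = 0.843c × 1 yr = 7.981×10¹⁵ m
γ = 1.859
d' = d/γ = 7.981×10¹⁵/1.859 = 4.293×10¹⁵ m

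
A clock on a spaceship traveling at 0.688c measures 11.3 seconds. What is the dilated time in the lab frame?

Proper time Δt₀ = 11.3 seconds
γ = 1/√(1 - 0.688²) = 1.378
Δt = γΔt₀ = 1.378 × 11.3 = 15.57 seconds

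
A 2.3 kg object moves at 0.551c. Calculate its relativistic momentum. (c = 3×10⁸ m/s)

γ = 1/√(1 - 0.551²) = 1.1983
v = 0.551 × 3×10⁸ = 1.653×10⁸ m/s
p = γmv = 1.1983 × 2.3 × 1.653×10⁸ = 4.556×10⁸ kg·m/s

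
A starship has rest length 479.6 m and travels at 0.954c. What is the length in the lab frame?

Proper length L₀ = 479.6 m
γ = 1/√(1 - 0.954²) = 3.335
L = L₀/γ = 479.6/3.335 = 143.8 m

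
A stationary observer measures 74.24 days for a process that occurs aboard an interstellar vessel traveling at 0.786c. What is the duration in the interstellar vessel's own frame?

Dilated time Δt = 74.24 days
γ = 1/√(1 - 0.786²) = 1.6175
Δt₀ = Δt/γ = 74.24/1.6175 = 45.90 days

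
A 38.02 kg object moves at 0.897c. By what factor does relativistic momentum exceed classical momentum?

p_rel = γmv, p_class = mv
Ratio = γ = 1/√(1 - 0.897²) = 2.262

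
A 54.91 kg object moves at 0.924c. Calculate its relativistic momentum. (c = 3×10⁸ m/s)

γ = 1/√(1 - 0.924²) = 2.615
v = 0.924 × 3×10⁸ = 2.772×10⁸ m/s
p = γmv = 2.615 × 54.91 × 2.772×10⁸ = 3.980×10¹⁰ kg·m/s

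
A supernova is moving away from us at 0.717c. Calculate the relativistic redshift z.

β = 0.717
(1+β)/(1-β) = 1.717/0.283 = 6.067
√(6.067) = 2.463
z = 2.463 - 1 = 1.463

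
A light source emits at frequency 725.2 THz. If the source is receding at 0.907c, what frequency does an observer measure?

β = v/c = 0.907
(1-β)/(1+β) = 0.093/1.907 = 0.04877
Doppler factor = √(0.04877) = 0.2208
f_obs = 725.2 × 0.2208 = 160.1 THz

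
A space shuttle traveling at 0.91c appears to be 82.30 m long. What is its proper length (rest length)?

Contracted length L = 82.30 m
γ = 1/√(1 - 0.91²) = 2.412
L₀ = γL = 2.412 × 82.30 = 198.5 m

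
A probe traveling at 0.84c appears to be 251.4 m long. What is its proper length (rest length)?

Contracted length L = 251.4 m
γ = 1/√(1 - 0.84²) = 1.843
L₀ = γL = 1.843 × 251.4 = 463.3 m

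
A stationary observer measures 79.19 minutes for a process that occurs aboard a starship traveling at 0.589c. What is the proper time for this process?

Dilated time Δt = 79.19 minutes
γ = 1/√(1 - 0.589²) = 1.2374
Δt₀ = Δt/γ = 79.19/1.2374 = 64.00 minutes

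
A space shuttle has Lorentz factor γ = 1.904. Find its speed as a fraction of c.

From γ = 1/√(1 - v²/c²):
1/γ² = 1/1.904² = 0.2758
v²/c² = 1 - 0.2758 = 0.7242
v/c = √(0.7242) = 0.8510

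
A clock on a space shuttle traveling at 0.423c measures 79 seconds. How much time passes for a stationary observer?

Proper time Δt₀ = 79 seconds
γ = 1/√(1 - 0.423²) = 1.1036
Δt = γΔt₀ = 1.1036 × 79 = 87.18 seconds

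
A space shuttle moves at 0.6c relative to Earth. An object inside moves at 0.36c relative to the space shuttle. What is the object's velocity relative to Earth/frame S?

u = (u' + v)/(1 + u'v/c²)
Numerator: 0.36 + 0.6 = 0.96
Denominator: 1 + 0.216 = 1.216
u = 0.96/1.216 = 0.7895c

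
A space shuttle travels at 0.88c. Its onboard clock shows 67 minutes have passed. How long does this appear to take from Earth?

Proper time Δt₀ = 67 minutes
γ = 1/√(1 - 0.88²) = 2.1054
Δt = γΔt₀ = 2.1054 × 67 = 141.1 minutes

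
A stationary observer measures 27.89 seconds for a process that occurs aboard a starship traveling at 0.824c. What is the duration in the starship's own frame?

Dilated time Δt = 27.89 seconds
γ = 1/√(1 - 0.824²) = 1.765
Δt₀ = Δt/γ = 27.89/1.765 = 15.80 seconds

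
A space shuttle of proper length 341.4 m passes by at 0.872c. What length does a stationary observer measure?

Proper length L₀ = 341.4 m
γ = 1/√(1 - 0.872²) = 2.043
L = L₀/γ = 341.4/2.043 = 167.1 m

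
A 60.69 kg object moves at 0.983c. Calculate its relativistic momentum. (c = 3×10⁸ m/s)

γ = 1/√(1 - 0.983²) = 5.4465
v = 0.983 × 3×10⁸ = 2.949×10⁸ m/s
p = γmv = 5.4465 × 60.69 × 2.949×10⁸ = 9.748×10¹⁰ kg·m/s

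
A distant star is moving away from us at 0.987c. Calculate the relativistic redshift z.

β = 0.987
(1+β)/(1-β) = 1.987/0.013 = 152.8
√(152.8) = 12.36
z = 12.36 - 1 = 11.36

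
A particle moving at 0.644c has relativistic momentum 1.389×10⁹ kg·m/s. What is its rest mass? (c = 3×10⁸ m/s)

γ = 1/√(1 - 0.644²) = 1.3071
v = 0.644 × 3×10⁸ = 1.932×10⁸ m/s
m = p/(γv) = 1.389×10⁹/(1.3071 × 1.932×10⁸) = 5.500 kg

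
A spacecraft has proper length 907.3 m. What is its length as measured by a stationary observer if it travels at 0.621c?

Proper length L₀ = 907.3 m
γ = 1/√(1 - 0.621²) = 1.2758
L = L₀/γ = 907.3/1.2758 = 711.2 m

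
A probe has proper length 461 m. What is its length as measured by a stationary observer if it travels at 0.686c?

Proper length L₀ = 461 m
γ = 1/√(1 - 0.686²) = 1.3744
L = L₀/γ = 461/1.3744 = 335.4 m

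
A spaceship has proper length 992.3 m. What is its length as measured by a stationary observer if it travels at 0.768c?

Proper length L₀ = 992.3 m
γ = 1/√(1 - 0.768²) = 1.5614
L = L₀/γ = 992.3/1.5614 = 635.5 m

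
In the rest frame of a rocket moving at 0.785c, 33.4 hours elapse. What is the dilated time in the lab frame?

Proper time Δt₀ = 33.4 hours
γ = 1/√(1 - 0.785²) = 1.614
Δt = γΔt₀ = 1.614 × 33.4 = 53.91 hours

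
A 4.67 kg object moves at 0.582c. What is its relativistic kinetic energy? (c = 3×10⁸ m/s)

γ = 1/√(1 - 0.582²) = 1.229727
γ - 1 = 0.229727
KE = (γ-1)mc² = 0.229727 × 4.67 × (3×10⁸)² = 9.655×10¹⁶ J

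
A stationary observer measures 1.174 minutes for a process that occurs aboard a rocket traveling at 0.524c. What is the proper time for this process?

Dilated time Δt = 1.174 minutes
γ = 1/√(1 - 0.524²) = 1.1741
Δt₀ = Δt/γ = 1.174/1.1741 = 0.9999 minutes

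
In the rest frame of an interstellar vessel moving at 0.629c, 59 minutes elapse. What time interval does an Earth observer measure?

Proper time Δt₀ = 59 minutes
γ = 1/√(1 - 0.629²) = 1.2863
Δt = γΔt₀ = 1.2863 × 59 = 75.89 minutes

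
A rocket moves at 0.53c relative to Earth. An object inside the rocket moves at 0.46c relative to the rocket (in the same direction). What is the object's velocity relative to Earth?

u = (u' + v)/(1 + u'v/c²)
Numerator: 0.46 + 0.53 = 0.99
Denominator: 1 + 0.2438 = 1.2438
u = 0.99/1.2438 = 0.7959c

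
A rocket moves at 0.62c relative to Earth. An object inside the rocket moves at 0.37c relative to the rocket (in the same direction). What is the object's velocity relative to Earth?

u = (u' + v)/(1 + u'v/c²)
Numerator: 0.37 + 0.62 = 0.99
Denominator: 1 + 0.2294 = 1.2294
u = 0.99/1.2294 = 0.8053c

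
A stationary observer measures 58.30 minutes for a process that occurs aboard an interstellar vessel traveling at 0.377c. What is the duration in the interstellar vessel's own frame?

Dilated time Δt = 58.30 minutes
γ = 1/√(1 - 0.377²) = 1.0797
Δt₀ = Δt/γ = 58.30/1.0797 = 54.00 minutes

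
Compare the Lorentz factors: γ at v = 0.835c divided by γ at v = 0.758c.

γ₁ = 1/√(1 - 0.835²) = 1.817
γ₂ = 1/√(1 - 0.758²) = 1.533
γ₁/γ₂ = 1.817/1.533 = 1.185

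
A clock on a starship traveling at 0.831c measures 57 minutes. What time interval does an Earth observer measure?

Proper time Δt₀ = 57 minutes
γ = 1/√(1 - 0.831²) = 1.798
Δt = γΔt₀ = 1.798 × 57 = 102.5 minutes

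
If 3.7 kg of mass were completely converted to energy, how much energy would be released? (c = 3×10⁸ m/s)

Using E = mc²:
c² = (3×10⁸)² = 9×10¹⁶ m²/s²
E = 3.7 × 9×10¹⁶ = 3.330×10¹⁷ J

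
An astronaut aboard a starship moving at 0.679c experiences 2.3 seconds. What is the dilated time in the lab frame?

Proper time Δt₀ = 2.3 seconds
γ = 1/√(1 - 0.679²) = 1.362
Δt = γΔt₀ = 1.362 × 2.3 = 3.133 seconds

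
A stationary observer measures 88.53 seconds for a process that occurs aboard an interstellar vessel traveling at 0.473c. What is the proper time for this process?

Dilated time Δt = 88.53 seconds
γ = 1/√(1 - 0.473²) = 1.135
Δt₀ = Δt/γ = 88.53/1.135 = 78.00 seconds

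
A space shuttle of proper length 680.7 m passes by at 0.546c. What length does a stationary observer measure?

Proper length L₀ = 680.7 m
γ = 1/√(1 - 0.546²) = 1.1936
L = L₀/γ = 680.7/1.1936 = 570.3 m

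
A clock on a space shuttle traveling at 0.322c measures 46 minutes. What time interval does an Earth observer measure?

Proper time Δt₀ = 46 minutes
γ = 1/√(1 - 0.322²) = 1.0563
Δt = γΔt₀ = 1.0563 × 46 = 48.59 minutes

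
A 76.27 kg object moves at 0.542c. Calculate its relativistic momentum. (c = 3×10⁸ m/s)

γ = 1/√(1 - 0.542²) = 1.190
v = 0.542 × 3×10⁸ = 1.626×10⁸ m/s
p = γmv = 1.190 × 76.27 × 1.626×10⁸ = 1.476×10¹⁰ kg·m/s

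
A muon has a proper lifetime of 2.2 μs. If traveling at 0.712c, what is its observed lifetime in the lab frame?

Proper lifetime τ₀ = 2.2 μs
γ = 1/√(1 - 0.712²) = 1.424
τ = γτ₀ = 1.424 × 2.2 μs = 3.133 μs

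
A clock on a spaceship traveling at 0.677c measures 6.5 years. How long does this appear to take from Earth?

Proper time Δt₀ = 6.5 years
γ = 1/√(1 - 0.677²) = 1.3587
Δt = γΔt₀ = 1.3587 × 6.5 = 8.832 years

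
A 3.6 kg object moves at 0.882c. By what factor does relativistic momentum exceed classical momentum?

p_rel = γmv, p_class = mv
Ratio = γ = 1/√(1 - 0.882²) = 2.122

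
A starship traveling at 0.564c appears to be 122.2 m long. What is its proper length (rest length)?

Contracted length L = 122.2 m
γ = 1/√(1 - 0.564²) = 1.211
L₀ = γL = 1.211 × 122.2 = 148.0 m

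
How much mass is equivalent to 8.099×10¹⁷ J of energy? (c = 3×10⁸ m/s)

From E = mc², we get m = E/c²
c² = (3×10⁸)² = 9×10¹⁶ m²/s²
m = 8.099×10¹⁷ / 9×10¹⁶ = 8.999 kg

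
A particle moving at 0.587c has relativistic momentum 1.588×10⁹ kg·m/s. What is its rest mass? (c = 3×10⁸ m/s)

γ = 1/√(1 - 0.587²) = 1.2352
v = 0.587 × 3×10⁸ = 1.761×10⁸ m/s
m = p/(γv) = 1.588×10⁹/(1.2352 × 1.761×10⁸) = 7.301 kg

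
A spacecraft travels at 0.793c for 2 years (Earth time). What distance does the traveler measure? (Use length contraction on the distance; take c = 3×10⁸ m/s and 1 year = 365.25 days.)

Earth distance: d = v × t = 0.793c × 2 yr = 1.5015×10¹⁶ m
γ = 1.6414
d' = d/γ = 1.5015×10¹⁶/1.6414 = 9.148×10¹⁵ m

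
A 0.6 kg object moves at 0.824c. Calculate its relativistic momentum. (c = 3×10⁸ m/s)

γ = 1/√(1 - 0.824²) = 1.765
v = 0.824 × 3×10⁸ = 2.472×10⁸ m/s
p = γmv = 1.765 × 0.6 × 2.472×10⁸ = 2.618×10⁸ kg·m/s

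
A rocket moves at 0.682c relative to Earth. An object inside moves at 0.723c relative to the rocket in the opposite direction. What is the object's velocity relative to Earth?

Object's velocity in rocket frame is u' = -0.723c
u = (u' + v)/(1 + u'v/c²) = (v - 0.723)/(1 - 0.723·v/c²)
Numerator: 0.682 - 0.723 = -0.041
Denominator: 1 - 0.493086 = 0.506914
u = -0.041/0.506914 = -0.08088c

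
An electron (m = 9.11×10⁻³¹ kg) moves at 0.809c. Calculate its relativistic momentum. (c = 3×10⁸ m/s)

γ = 1/√(1 - 0.809²) = 1.701
v = 0.809 × 3×10⁸ = 2.427×10⁸ m/s
p = γmv = 1.701 × 9.11×10⁻³¹ × 2.427×10⁸ = 3.761×10⁻²² kg·m/s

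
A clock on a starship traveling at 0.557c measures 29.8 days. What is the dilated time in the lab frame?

Proper time Δt₀ = 29.8 days
γ = 1/√(1 - 0.557²) = 1.204
Δt = γΔt₀ = 1.204 × 29.8 = 35.88 days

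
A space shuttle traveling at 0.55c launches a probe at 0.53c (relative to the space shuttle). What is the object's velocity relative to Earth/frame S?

u = (u' + v)/(1 + u'v/c²)
Numerator: 0.53 + 0.55 = 1.08
Denominator: 1 + 0.2915 = 1.2915
u = 1.08/1.2915 = 0.8362c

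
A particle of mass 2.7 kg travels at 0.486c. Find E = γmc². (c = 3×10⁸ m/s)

γ = 1/√(1 - 0.486²) = 1.144
mc² = 2.7 × (3×10⁸)² = 2.430×10¹⁷ J
E = γmc² = 1.144 × 2.430×10¹⁷ = 2.780×10¹⁷ J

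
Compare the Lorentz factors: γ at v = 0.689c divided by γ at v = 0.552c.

γ₁ = 1/√(1 - 0.689²) = 1.380
γ₂ = 1/√(1 - 0.552²) = 1.199
γ₁/γ₂ = 1.380/1.199 = 1.151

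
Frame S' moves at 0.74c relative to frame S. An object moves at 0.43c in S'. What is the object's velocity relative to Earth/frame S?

u = (u' + v)/(1 + u'v/c²)
Numerator: 0.43 + 0.74 = 1.17
Denominator: 1 + 0.3182 = 1.3182
u = 1.17/1.3182 = 0.8876c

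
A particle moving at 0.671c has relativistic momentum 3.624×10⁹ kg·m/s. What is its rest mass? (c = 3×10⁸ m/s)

γ = 1/√(1 - 0.671²) = 1.349
v = 0.671 × 3×10⁸ = 2.013×10⁸ m/s
m = p/(γv) = 3.624×10⁹/(1.349 × 2.013×10⁸) = 13.35 kg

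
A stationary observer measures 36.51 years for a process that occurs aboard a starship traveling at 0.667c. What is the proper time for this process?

Dilated time Δt = 36.51 years
γ = 1/√(1 - 0.667²) = 1.3422
Δt₀ = Δt/γ = 36.51/1.3422 = 27.20 years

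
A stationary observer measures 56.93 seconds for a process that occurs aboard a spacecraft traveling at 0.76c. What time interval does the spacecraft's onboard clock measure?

Dilated time Δt = 56.93 seconds
γ = 1/√(1 - 0.76²) = 1.5386
Δt₀ = Δt/γ = 56.93/1.5386 = 37.00 seconds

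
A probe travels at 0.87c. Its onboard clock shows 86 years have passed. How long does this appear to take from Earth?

Proper time Δt₀ = 86 years
γ = 1/√(1 - 0.87²) = 2.028
Δt = γΔt₀ = 2.028 × 86 = 174.4 years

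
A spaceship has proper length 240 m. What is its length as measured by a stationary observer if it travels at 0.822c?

Proper length L₀ = 240 m
γ = 1/√(1 - 0.822²) = 1.756
L = L₀/γ = 240/1.756 = 136.7 m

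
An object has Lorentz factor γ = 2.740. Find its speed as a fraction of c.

From γ = 1/√(1 - v²/c²):
1/γ² = 1/2.740² = 0.1332
v²/c² = 1 - 0.1332 = 0.8668
v/c = √(0.8668) = 0.9310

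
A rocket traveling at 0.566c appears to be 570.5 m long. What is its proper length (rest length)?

Contracted length L = 570.5 m
γ = 1/√(1 - 0.566²) = 1.213
L₀ = γL = 1.213 × 570.5 = 692.0 m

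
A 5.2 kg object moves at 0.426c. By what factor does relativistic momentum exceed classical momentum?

p_rel = γmv, p_class = mv
Ratio = γ = 1/√(1 - 0.426²) = 1.105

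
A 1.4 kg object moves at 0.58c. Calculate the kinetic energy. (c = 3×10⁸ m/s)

γ = 1/√(1 - 0.58²) = 1.22757
γ - 1 = 0.22757
KE = (γ-1)mc² = 0.22757 × 1.4 × (3×10⁸)² = 2.867×10¹⁶ J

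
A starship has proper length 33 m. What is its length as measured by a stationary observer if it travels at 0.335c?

Proper length L₀ = 33 m
γ = 1/√(1 - 0.335²) = 1.0613
L = L₀/γ = 33/1.0613 = 31.09 m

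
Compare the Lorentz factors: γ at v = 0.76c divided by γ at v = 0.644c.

γ₁ = 1/√(1 - 0.76²) = 1.5386
γ₂ = 1/√(1 - 0.644²) = 1.3071
γ₁/γ₂ = 1.5386/1.3071 = 1.177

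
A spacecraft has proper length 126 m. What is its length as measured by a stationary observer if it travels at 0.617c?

Proper length L₀ = 126 m
γ = 1/√(1 - 0.617²) = 1.2707
L = L₀/γ = 126/1.2707 = 99.16 m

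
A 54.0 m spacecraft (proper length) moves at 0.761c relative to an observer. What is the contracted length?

Proper length L₀ = 54.0 m
γ = 1/√(1 - 0.761²) = 1.5414
L = L₀/γ = 54.0/1.5414 = 35.03 m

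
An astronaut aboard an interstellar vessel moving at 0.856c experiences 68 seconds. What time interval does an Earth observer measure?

Proper time Δt₀ = 68 seconds
γ = 1/√(1 - 0.856²) = 1.934
Δt = γΔt₀ = 1.934 × 68 = 131.5 seconds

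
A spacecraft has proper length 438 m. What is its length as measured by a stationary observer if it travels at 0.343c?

Proper length L₀ = 438 m
γ = 1/√(1 - 0.343²) = 1.0646
L = L₀/γ = 438/1.0646 = 411.4 m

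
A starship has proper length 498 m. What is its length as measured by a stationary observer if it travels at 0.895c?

Proper length L₀ = 498 m
γ = 1/√(1 - 0.895²) = 2.242
L = L₀/γ = 498/2.242 = 222.1 m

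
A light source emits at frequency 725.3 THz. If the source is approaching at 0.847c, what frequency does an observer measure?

β = v/c = 0.847
(1+β)/(1-β) = 1.847/0.153 = 12.07
Doppler factor = √(12.07) = 3.474
f_obs = 725.3 × 3.474 = 2520 THz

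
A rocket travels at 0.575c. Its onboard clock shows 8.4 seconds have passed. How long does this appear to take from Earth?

Proper time Δt₀ = 8.4 seconds
γ = 1/√(1 - 0.575²) = 1.2223
Δt = γΔt₀ = 1.2223 × 8.4 = 10.27 seconds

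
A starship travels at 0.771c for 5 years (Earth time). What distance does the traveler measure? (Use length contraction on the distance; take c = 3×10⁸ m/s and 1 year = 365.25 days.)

Earth distance: d = v × t = 0.771c × 5 yr = 3.6496×10¹⁶ m
γ = 1.5703
d' = d/γ = 3.6496×10¹⁶/1.5703 = 2.324×10¹⁶ m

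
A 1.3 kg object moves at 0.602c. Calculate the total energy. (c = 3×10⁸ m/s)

γ = 1/√(1 - 0.602²) = 1.252
mc² = 1.3 × (3×10⁸)² = 1.170×10¹⁷ J
E = γmc² = 1.252 × 1.170×10¹⁷ = 1.465×10¹⁷ J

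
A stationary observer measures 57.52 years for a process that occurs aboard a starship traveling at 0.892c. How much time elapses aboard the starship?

Dilated time Δt = 57.52 years
γ = 1/√(1 - 0.892²) = 2.212
Δt₀ = Δt/γ = 57.52/2.212 = 26.00 years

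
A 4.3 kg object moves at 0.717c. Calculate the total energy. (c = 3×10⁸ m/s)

γ = 1/√(1 - 0.717²) = 1.4346
mc² = 4.3 × (3×10⁸)² = 3.870×10¹⁷ J
E = γmc² = 1.4346 × 3.870×10¹⁷ = 5.552×10¹⁷ J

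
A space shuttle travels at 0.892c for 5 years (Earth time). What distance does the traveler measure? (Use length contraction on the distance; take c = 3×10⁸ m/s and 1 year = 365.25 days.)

Earth distance: d = v × t = 0.892c × 5 yr = 4.222×10¹⁶ m
γ = 2.212
d' = d/γ = 4.222×10¹⁶/2.212 = 1.909×10¹⁶ m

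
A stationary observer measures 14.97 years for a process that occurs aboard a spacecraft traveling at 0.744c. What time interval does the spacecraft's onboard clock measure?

Dilated time Δt = 14.97 years
γ = 1/√(1 - 0.744²) = 1.497
Δt₀ = Δt/γ = 14.97/1.497 = 10.00 years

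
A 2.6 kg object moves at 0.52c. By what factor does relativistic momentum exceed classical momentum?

p_rel = γmv, p_class = mv
Ratio = γ = 1/√(1 - 0.52²) = 1.171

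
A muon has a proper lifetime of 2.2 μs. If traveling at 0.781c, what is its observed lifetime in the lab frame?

Proper lifetime τ₀ = 2.2 μs
γ = 1/√(1 - 0.781²) = 1.6012
τ = γτ₀ = 1.6012 × 2.2 μs = 3.523 μs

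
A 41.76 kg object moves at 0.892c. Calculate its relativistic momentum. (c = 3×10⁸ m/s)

γ = 1/√(1 - 0.892²) = 2.212
v = 0.892 × 3×10⁸ = 2.676×10⁸ m/s
p = γmv = 2.212 × 41.76 × 2.676×10⁸ = 2.472×10¹⁰ kg·m/s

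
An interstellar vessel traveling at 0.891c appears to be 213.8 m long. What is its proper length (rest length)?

Contracted length L = 213.8 m
γ = 1/√(1 - 0.891²) = 2.2026
L₀ = γL = 2.2026 × 213.8 = 470.9 m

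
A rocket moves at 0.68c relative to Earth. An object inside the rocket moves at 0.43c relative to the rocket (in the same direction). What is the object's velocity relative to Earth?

u = (u' + v)/(1 + u'v/c²)
Numerator: 0.43 + 0.68 = 1.11
Denominator: 1 + 0.2924 = 1.2924
u = 1.11/1.2924 = 0.8589c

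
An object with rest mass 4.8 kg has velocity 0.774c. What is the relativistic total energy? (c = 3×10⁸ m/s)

γ = 1/√(1 - 0.774²) = 1.5793
mc² = 4.8 × (3×10⁸)² = 4.320×10¹⁷ J
E = γmc² = 1.5793 × 4.320×10¹⁷ = 6.823×10¹⁷ J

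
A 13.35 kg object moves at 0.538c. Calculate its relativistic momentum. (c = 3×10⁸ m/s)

γ = 1/√(1 - 0.538²) = 1.1863
v = 0.538 × 3×10⁸ = 1.614×10⁸ m/s
p = γmv = 1.1863 × 13.35 × 1.614×10⁸ = 2.556×10⁹ kg·m/s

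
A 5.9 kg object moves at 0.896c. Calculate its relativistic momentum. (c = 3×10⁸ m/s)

γ = 1/√(1 - 0.896²) = 2.252
v = 0.896 × 3×10⁸ = 2.688×10⁸ m/s
p = γmv = 2.252 × 5.9 × 2.688×10⁸ = 3.571×10⁹ kg·m/s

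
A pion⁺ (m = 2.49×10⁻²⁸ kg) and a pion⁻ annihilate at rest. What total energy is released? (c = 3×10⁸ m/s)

Both particles have the same rest mass, so total mass = 2m
E = 2m·c² = 2 × 2.49×10⁻²⁸ × (3×10⁸)²
= 2 × 2.49×10⁻²⁸ × 9×10¹⁶
= 4.482×10⁻¹¹ J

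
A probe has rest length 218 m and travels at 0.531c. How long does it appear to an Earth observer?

Proper length L₀ = 218 m
γ = 1/√(1 - 0.531²) = 1.180
L = L₀/γ = 218/1.180 = 184.7 m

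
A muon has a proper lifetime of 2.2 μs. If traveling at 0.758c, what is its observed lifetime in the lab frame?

Proper lifetime τ₀ = 2.2 μs
γ = 1/√(1 - 0.758²) = 1.533
τ = γτ₀ = 1.533 × 2.2 μs = 3.373 μs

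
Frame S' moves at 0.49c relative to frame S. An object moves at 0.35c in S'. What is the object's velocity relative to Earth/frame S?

u = (u' + v)/(1 + u'v/c²)
Numerator: 0.35 + 0.49 = 0.84
Denominator: 1 + 0.1715 = 1.1715
u = 0.84/1.1715 = 0.7170c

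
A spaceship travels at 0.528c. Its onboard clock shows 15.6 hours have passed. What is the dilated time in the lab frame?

Proper time Δt₀ = 15.6 hours
γ = 1/√(1 - 0.528²) = 1.1775
Δt = γΔt₀ = 1.1775 × 15.6 = 18.37 hours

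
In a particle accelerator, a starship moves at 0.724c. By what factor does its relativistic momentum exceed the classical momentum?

p_rel = γmv, p_class = mv
Ratio = γ = 1/√(1 - 0.724²)
= 1/√(0.475824) = 1.450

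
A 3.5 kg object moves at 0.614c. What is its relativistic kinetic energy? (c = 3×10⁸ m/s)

γ = 1/√(1 - 0.614²) = 1.266936
γ - 1 = 0.266936
KE = (γ-1)mc² = 0.266936 × 3.5 × (3×10⁸)² = 8.408×10¹⁶ J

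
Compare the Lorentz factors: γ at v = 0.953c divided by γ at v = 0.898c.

γ₁ = 1/√(1 - 0.953²) = 3.301
γ₂ = 1/√(1 - 0.898²) = 2.273
γ₁/γ₂ = 3.301/2.273 = 1.452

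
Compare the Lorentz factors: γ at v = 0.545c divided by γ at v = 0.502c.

γ₁ = 1/√(1 - 0.545²) = 1.193
γ₂ = 1/√(1 - 0.502²) = 1.156
γ₁/γ₂ = 1.193/1.156 = 1.032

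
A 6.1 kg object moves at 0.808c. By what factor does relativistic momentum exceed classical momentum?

p_rel = γmv, p_class = mv
Ratio = γ = 1/√(1 - 0.808²) = 1.697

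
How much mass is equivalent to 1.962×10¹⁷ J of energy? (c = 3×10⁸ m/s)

From E = mc², we get m = E/c²
c² = (3×10⁸)² = 9×10¹⁶ m²/s²
m = 1.962×10¹⁷ / 9×10¹⁶ = 2.180 kg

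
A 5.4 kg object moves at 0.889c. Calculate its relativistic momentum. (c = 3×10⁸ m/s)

γ = 1/√(1 - 0.889²) = 2.184
v = 0.889 × 3×10⁸ = 2.667×10⁸ m/s
p = γmv = 2.184 × 5.4 × 2.667×10⁸ = 3.145×10⁹ kg·m/s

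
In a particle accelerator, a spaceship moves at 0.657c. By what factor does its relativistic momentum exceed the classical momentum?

p_rel = γmv, p_class = mv
Ratio = γ = 1/√(1 - 0.657²)
= 1/√(0.568351) = 1.326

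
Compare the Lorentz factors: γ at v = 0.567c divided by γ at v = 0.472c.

γ₁ = 1/√(1 - 0.567²) = 1.2140
γ₂ = 1/√(1 - 0.472²) = 1.1343
γ₁/γ₂ = 1.2140/1.1343 = 1.070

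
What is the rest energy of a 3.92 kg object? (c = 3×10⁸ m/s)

c² = (3×10⁸)² = 9.000×10¹⁶ m²/s²
E₀ = mc² = 3.92 × 9.000×10¹⁶ = 3.528×10¹⁷ J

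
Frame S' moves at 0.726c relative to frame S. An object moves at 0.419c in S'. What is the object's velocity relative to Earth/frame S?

u = (u' + v)/(1 + u'v/c²)
Numerator: 0.419 + 0.726 = 1.145
Denominator: 1 + 0.304194 = 1.304194
u = 1.145/1.304194 = 0.8779c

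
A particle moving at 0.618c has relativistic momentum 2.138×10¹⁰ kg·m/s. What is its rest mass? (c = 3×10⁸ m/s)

γ = 1/√(1 - 0.618²) = 1.272
v = 0.618 × 3×10⁸ = 1.854×10⁸ m/s
m = p/(γv) = 2.138×10¹⁰/(1.272 × 1.854×10⁸) = 90.66 kg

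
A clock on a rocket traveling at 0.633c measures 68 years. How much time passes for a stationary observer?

Proper time Δt₀ = 68 years
γ = 1/√(1 - 0.633²) = 1.2917
Δt = γΔt₀ = 1.2917 × 68 = 87.84 years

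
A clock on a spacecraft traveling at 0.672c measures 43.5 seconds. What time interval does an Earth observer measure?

Proper time Δt₀ = 43.5 seconds
γ = 1/√(1 - 0.672²) = 1.3503
Δt = γΔt₀ = 1.3503 × 43.5 = 58.74 seconds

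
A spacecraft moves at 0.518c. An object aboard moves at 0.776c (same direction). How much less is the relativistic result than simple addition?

Classical: u' + v = 0.776 + 0.518 = 1.294c
Relativistic: u = (0.776 + 0.518)/(1 + 0.401968) = 1.294/1.401968 = 0.9230c
Difference: 1.294 - 0.9230 = 0.3710c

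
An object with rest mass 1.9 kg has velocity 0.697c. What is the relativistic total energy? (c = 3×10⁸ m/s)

γ = 1/√(1 - 0.697²) = 1.395
mc² = 1.9 × (3×10⁸)² = 1.710×10¹⁷ J
E = γmc² = 1.395 × 1.710×10¹⁷ = 2.385×10¹⁷ J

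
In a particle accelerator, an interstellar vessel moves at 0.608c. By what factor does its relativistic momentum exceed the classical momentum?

p_rel = γmv, p_class = mv
Ratio = γ = 1/√(1 - 0.608²)
= 1/√(0.630336) = 1.260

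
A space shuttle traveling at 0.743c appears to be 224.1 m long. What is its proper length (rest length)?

Contracted length L = 224.1 m
γ = 1/√(1 - 0.743²) = 1.494
L₀ = γL = 1.494 × 224.1 = 334.8 m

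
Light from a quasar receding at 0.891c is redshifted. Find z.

β = 0.891
(1+β)/(1-β) = 1.891/0.109 = 17.35
√(17.35) = 4.165
z = 4.165 - 1 = 3.165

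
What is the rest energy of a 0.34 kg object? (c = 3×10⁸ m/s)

c² = (3×10⁸)² = 9.000×10¹⁶ m²/s²
E₀ = mc² = 0.34 × 9.000×10¹⁶ = 3.060×10¹⁶ J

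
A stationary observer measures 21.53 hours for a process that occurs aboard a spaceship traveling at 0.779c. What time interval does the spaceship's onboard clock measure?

Dilated time Δt = 21.53 hours
γ = 1/√(1 - 0.779²) = 1.595
Δt₀ = Δt/γ = 21.53/1.595 = 13.50 hours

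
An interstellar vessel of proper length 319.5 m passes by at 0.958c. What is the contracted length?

Proper length L₀ = 319.5 m
γ = 1/√(1 - 0.958²) = 3.4871
L = L₀/γ = 319.5/3.4871 = 91.62 m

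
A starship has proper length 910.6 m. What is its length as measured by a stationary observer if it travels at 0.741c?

Proper length L₀ = 910.6 m
γ = 1/√(1 - 0.741²) = 1.4892
L = L₀/γ = 910.6/1.4892 = 611.5 m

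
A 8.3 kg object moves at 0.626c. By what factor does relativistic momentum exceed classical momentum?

p_rel = γmv, p_class = mv
Ratio = γ = 1/√(1 - 0.626²) = 1.282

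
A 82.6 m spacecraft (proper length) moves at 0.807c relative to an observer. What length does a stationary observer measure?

Proper length L₀ = 82.6 m
γ = 1/√(1 - 0.807²) = 1.6933
L = L₀/γ = 82.6/1.6933 = 48.78 m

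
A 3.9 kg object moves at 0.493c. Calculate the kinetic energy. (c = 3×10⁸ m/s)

γ = 1/√(1 - 0.493²) = 1.149387
γ - 1 = 0.149387
KE = (γ-1)mc² = 0.149387 × 3.9 × (3×10⁸)² = 5.243×10¹⁶ J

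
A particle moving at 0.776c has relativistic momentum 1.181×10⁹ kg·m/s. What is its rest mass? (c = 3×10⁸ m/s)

γ = 1/√(1 - 0.776²) = 1.5855
v = 0.776 × 3×10⁸ = 2.328×10⁸ m/s
m = p/(γv) = 1.181×10⁹/(1.5855 × 2.328×10⁸) = 3.200 kg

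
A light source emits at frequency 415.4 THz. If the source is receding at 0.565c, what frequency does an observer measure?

β = v/c = 0.565
(1-β)/(1+β) = 0.435/1.565 = 0.27796
Doppler factor = √(0.27796) = 0.5272
f_obs = 415.4 × 0.5272 = 219.0 THz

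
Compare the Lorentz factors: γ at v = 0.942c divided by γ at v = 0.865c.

γ₁ = 1/√(1 - 0.942²) = 2.980
γ₂ = 1/√(1 - 0.865²) = 1.993
γ₁/γ₂ = 2.980/1.993 = 1.495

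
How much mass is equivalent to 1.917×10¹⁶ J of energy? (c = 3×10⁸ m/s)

From E = mc², we get m = E/c²
c² = (3×10⁸)² = 9×10¹⁶ m²/s²
m = 1.917×10¹⁶ / 9×10¹⁶ = 0.2130 kg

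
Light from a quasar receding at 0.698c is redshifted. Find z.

β = 0.698
(1+β)/(1-β) = 1.698/0.302 = 5.623
√(5.623) = 2.371
z = 2.371 - 1 = 1.371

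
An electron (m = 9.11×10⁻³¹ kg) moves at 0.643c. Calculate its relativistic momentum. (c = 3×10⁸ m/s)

γ = 1/√(1 - 0.643²) = 1.306
v = 0.643 × 3×10⁸ = 1.929×10⁸ m/s
p = γmv = 1.306 × 9.11×10⁻³¹ × 1.929×10⁸ = 2.295×10⁻²² kg·m/s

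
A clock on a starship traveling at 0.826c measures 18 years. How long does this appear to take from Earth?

Proper time Δt₀ = 18 years
γ = 1/√(1 - 0.826²) = 1.774
Δt = γΔt₀ = 1.774 × 18 = 31.93 years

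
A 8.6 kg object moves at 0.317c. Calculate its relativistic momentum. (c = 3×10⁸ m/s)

γ = 1/√(1 - 0.317²) = 1.05438
v = 0.317 × 3×10⁸ = 9.510×10⁷ m/s
p = γmv = 1.05438 × 8.6 × 9.510×10⁷ = 8.623×10⁸ kg·m/s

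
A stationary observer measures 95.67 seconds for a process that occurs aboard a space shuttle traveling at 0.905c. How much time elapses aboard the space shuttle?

Dilated time Δt = 95.67 seconds
γ = 1/√(1 - 0.905²) = 2.3507
Δt₀ = Δt/γ = 95.67/2.3507 = 40.70 seconds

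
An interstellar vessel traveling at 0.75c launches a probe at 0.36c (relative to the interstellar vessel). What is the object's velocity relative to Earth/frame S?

u = (u' + v)/(1 + u'v/c²)
Numerator: 0.36 + 0.75 = 1.11
Denominator: 1 + 0.27 = 1.27
u = 1.11/1.27 = 0.8740c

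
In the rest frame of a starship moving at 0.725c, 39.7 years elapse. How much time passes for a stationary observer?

Proper time Δt₀ = 39.7 years
γ = 1/√(1 - 0.725²) = 1.452
Δt = γΔt₀ = 1.452 × 39.7 = 57.64 years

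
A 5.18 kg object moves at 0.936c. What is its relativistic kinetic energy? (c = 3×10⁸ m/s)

γ = 1/√(1 - 0.936²) = 2.8409
γ - 1 = 1.8409
KE = (γ-1)mc² = 1.8409 × 5.18 × (3×10⁸)² = 8.582×10¹⁷ J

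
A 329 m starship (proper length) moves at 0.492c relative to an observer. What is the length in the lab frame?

Proper length L₀ = 329 m
γ = 1/√(1 - 0.492²) = 1.1486
L = L₀/γ = 329/1.1486 = 286.4 m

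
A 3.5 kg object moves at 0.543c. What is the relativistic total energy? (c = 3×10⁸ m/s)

γ = 1/√(1 - 0.543²) = 1.1909
mc² = 3.5 × (3×10⁸)² = 3.150×10¹⁷ J
E = γmc² = 1.1909 × 3.150×10¹⁷ = 3.751×10¹⁷ J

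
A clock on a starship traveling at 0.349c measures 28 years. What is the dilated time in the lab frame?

Proper time Δt₀ = 28 years
γ = 1/√(1 - 0.349²) = 1.067
Δt = γΔt₀ = 1.067 × 28 = 29.88 years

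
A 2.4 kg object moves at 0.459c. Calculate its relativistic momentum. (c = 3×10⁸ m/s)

γ = 1/√(1 - 0.459²) = 1.1256
v = 0.459 × 3×10⁸ = 1.377×10⁸ m/s
p = γmv = 1.1256 × 2.4 × 1.377×10⁸ = 3.720×10⁸ kg·m/s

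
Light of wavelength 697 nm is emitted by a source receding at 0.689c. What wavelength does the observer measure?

β = 0.689
Wavelength Doppler factor = √(1.689/0.311) = √(5.431) = 2.330
λ_obs = 697 × 2.330 = 1624 nm (redshift)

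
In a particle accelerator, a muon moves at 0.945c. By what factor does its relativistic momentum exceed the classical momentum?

p_rel = γmv, p_class = mv
Ratio = γ = 1/√(1 - 0.945²)
= 1/√(0.106975) = 3.057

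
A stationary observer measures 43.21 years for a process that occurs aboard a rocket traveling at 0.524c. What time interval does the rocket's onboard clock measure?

Dilated time Δt = 43.21 years
γ = 1/√(1 - 0.524²) = 1.1741
Δt₀ = Δt/γ = 43.21/1.1741 = 36.80 years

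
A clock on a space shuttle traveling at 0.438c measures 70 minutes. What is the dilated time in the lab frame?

Proper time Δt₀ = 70 minutes
γ = 1/√(1 - 0.438²) = 1.1124
Δt = γΔt₀ = 1.1124 × 70 = 77.87 minutes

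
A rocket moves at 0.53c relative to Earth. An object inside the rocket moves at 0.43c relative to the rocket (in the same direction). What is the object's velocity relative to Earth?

u = (u' + v)/(1 + u'v/c²)
Numerator: 0.43 + 0.53 = 0.96
Denominator: 1 + 0.2279 = 1.2279
u = 0.96/1.2279 = 0.7818c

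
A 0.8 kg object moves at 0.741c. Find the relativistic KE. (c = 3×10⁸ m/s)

γ = 1/√(1 - 0.741²) = 1.4892
γ - 1 = 0.4892
KE = (γ-1)mc² = 0.4892 × 0.8 × (3×10⁸)² = 3.522×10¹⁶ J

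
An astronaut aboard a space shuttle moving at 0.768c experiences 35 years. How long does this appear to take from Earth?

Proper time Δt₀ = 35 years
γ = 1/√(1 - 0.768²) = 1.5614
Δt = γΔt₀ = 1.5614 × 35 = 54.65 years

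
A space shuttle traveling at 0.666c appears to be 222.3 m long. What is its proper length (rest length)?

Contracted length L = 222.3 m
γ = 1/√(1 - 0.666²) = 1.3406
L₀ = γL = 1.3406 × 222.3 = 298.0 m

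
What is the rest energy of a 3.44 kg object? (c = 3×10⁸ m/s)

c² = (3×10⁸)² = 9.000×10¹⁶ m²/s²
E₀ = mc² = 3.44 × 9.000×10¹⁶ = 3.096×10¹⁷ J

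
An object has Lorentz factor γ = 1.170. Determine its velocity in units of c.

From γ = 1/√(1 - v²/c²):
1/γ² = 1/1.170² = 0.7305
v²/c² = 1 - 0.7305 = 0.2695
v/c = √(0.2695) = 0.5191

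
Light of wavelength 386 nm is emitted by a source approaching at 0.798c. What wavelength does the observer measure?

β = 0.798
Wavelength Doppler factor = √(0.202/1.798) = √(0.11235) = 0.3352
λ_obs = 386 × 0.3352 = 129.4 nm (blueshift)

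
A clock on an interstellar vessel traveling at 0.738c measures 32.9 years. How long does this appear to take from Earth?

Proper time Δt₀ = 32.9 years
γ = 1/√(1 - 0.738²) = 1.482
Δt = γΔt₀ = 1.482 × 32.9 = 48.76 years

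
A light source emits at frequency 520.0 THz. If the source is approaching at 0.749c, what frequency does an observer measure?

β = v/c = 0.749
(1+β)/(1-β) = 1.749/0.251 = 6.968
Doppler factor = √(6.968) = 2.640
f_obs = 520.0 × 2.640 = 1373 THz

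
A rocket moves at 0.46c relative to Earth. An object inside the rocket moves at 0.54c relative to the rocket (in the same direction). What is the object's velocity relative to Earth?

u = (u' + v)/(1 + u'v/c²)
Numerator: 0.54 + 0.46 = 1
Denominator: 1 + 0.2484 = 1.2484
u = 1/1.2484 = 0.8010c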